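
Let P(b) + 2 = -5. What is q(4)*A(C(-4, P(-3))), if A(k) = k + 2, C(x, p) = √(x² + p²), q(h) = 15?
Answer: 30 + 15*√65 ≈ 150.93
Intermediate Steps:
P(b) = -7 (P(b) = -2 - 5 = -7)
C(x, p) = √(p² + x²)
A(k) = 2 + k
q(4)*A(C(-4, P(-3))) = 15*(2 + √((-7)² + (-4)²)) = 15*(2 + √(49 + 16)) = 15*(2 + √65) = 30 + 15*√65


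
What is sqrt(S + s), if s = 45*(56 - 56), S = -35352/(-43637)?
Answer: 6*sqrt(42851534)/43637 ≈ 0.90008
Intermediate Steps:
S = 35352/43637 (S = -35352*(-1/43637) = 35352/43637 ≈ 0.81014)
s = 0 (s = 45*0 = 0)
sqrt(S + s) = sqrt(35352/43637 + 0) = sqrt(35352/43637) = 6*sqrt(42851534)/43637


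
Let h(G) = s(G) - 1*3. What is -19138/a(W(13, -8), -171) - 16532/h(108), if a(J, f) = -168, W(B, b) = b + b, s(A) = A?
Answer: -18283/420 ≈ -43.531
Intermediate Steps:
W(B, b) = 2*b
h(G) = -3 + G (h(G) = G - 1*3 = G - 3 = -3 + G)
-19138/a(W(13, -8), -171) - 16532/h(108) = -19138/(-168) - 16532/(-3 + 108) = -19138*(-1/168) - 16532/105 = 1367/12 - 16532*1/105 = 1367/12 - 16532/105 = -18283/420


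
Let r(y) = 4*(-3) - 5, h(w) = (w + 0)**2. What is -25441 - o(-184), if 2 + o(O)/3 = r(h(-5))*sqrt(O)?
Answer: -25435 + 102*I*sqrt(46) ≈ -25435.0 + 691.8*I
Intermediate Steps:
h(w) = w**2
r(y) = -17 (r(y) = -12 - 5 = -17)
o(O) = -6 - 51*sqrt(O) (o(O) = -6 + 3*(-17*sqrt(O)) = -6 - 51*sqrt(O))
-25441 - o(-184) = -25441 - (-6 - 102*I*sqrt(46)) = -25441 + (6 + 102*I*sqrt(46)) = -25435 + 102*I*sqrt(46)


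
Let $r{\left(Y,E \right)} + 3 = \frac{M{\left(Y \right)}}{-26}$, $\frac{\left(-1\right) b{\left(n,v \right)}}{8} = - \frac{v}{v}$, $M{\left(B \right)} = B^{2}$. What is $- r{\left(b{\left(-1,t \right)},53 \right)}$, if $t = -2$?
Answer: $\frac{71}{13} \approx 5.4615$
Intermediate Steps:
$b{\left(n,v \right)} = 8$ ($b{\left(n,v \right)} = - 8 \left(- \frac{v}{v}\right) = - 8 \left(\left(-1\right) 1\right) = \left(-8\right) \left(-1\right) = 8$)
$r{\left(Y,E \right)} = -3 - \frac{Y^{2}}{26}$ ($r{\left(Y,E \right)} = -3 + \frac{Y^{2}}{-26} = -3 + Y^{2} \left(- \frac{1}{26}\right) = -3 - \frac{Y^{2}}{26}$)
$- r{\left(b{\left(-1,t \right)},53 \right)} = - (-3 - \frac{8^{2}}{26}) = - (-3 - \frac{32}{13}) = \left(-1\right) \left(- \frac{71}{13}\right) = \frac{71}{13}$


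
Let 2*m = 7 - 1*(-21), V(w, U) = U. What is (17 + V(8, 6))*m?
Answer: 322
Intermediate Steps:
m = 14 (m = (7 - 1*(-21))/2 = (7 + 21)/2 = (½)*28 = 14)
(17 + V(8, 6))*m = (17 + 6)*14 = 23*14 = 322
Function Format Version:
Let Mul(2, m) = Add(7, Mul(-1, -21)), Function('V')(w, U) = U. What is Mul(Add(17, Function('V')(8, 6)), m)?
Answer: 322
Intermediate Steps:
m = 14 (m = Mul(Rational(1, 2), Add(7, Mul(-1, -21))) = Mul(Rational(1, 2), Add(7, 21)) = Mul(Rational(1, 2), 28) = 14)
Mul(Add(17, Function('V')(8, 6)), m) = Mul(Add(17, 6), 14) = Mul(23, 14) = 322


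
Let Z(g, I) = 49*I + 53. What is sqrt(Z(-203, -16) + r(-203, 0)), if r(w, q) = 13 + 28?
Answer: I*sqrt(690) ≈ 26.268*I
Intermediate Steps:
r(w, q) = 41
Z(g, I) = 53 + 49*I
sqrt(Z(-203, -16) + r(-203, 0)) = sqrt((53 + 49*(-16)) + 41) = sqrt((53 - 784) + 41) = sqrt(-731 + 41) = sqrt(-690) = I*sqrt(690)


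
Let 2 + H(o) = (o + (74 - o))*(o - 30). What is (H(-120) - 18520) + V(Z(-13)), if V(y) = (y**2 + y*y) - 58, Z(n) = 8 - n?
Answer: -28798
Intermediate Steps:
H(o) = -2222 + 74*o (H(o) = -2 + (o + (74 - o))*(o - 30) = -2 + 74*(-30 + o) = -2 + (-2220 + 74*o) = -2222 + 74*o)
V(y) = -58 + 2*y**2 (V(y) = (y**2 + y**2) - 58 = 2*y**2 - 58 = -58 + 2*y**2)
(H(-120) - 18520) + V(Z(-13)) = ((-2222 + 74*(-120)) - 18520) + (-58 + 2*(8 - 1*(-13))**2) = ((-2222 - 8880) - 18520) + (-58 + 2*(8 + 13)**2) = (-11102 - 18520) + (-58 + 2*21**2) = -29622 + (-58 + 2*441) = -29622 + (-58 + 882) = -29622 + 824 = -28798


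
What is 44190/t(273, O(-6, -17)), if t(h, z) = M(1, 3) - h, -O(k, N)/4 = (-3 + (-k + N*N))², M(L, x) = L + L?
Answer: -44190/271 ≈ -163.06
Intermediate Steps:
M(L, x) = 2*L
O(k, N) = -4*(-3 + N² - k)² (O(k, N) = -4*(-3 + (-k + N*N))² = -4*(-3 + (-k + N²))² = -4*(-3 + (N² - k))² = -4*(-3 + N² - k)²)
t(h, z) = 2 - h (t(h, z) = 2*1 - h = 2 - h)
44190/t(273, O(-6, -17)) = 44190/(2 - 1*273) = 44190/(2 - 273) = 44190/(-271) = 44190*(-1/271) = -44190/271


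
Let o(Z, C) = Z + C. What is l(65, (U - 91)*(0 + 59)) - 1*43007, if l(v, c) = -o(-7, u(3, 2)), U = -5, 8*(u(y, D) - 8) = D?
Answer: -172033/4 ≈ -43008.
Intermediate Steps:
u(y, D) = 8 + D/8
o(Z, C) = C + Z
l(v, c) = -5/4 (l(v, c) = -((8 + (1/8)*2) - 7) = -((8 + 1/4) - 7) = -(33/4 - 7) = -1*5/4 = -5/4)
l(65, (U - 91)*(0 + 59)) - 1*43007 = -5/4 - 1*43007 = -5/4 - 43007 = -172033/4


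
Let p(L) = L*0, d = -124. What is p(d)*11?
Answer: 0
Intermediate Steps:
p(L) = 0
p(d)*11 = 0*11 = 0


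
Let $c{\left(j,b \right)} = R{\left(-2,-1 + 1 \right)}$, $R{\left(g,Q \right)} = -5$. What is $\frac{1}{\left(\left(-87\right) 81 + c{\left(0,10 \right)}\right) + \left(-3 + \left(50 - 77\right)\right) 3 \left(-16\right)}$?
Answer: $- \frac{1}{5612} \approx -0.00017819$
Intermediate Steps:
$c{\left(j,b \right)} = -5$
$\frac{1}{\left(\left(-87\right) 81 + c{\left(0,10 \right)}\right) + \left(-3 + \left(50 - 77\right)\right) 3 \left(-16\right)} = \frac{1}{\left(\left(-87\right) 81 - 5\right) + \left(-3 + \left(50 - 77\right)\right) 3 \left(-16\right)} = \frac{1}{\left(-7047 - 5\right) + \left(-3 - 27\right) \left(-48\right)} = \frac{1}{-7052 - -1440} = \frac{1}{-7052 + 1440} = \frac{1}{-5612} = - \frac{1}{5612}$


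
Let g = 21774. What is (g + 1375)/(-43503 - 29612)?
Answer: -3307/10445 ≈ -0.31661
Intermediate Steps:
(g + 1375)/(-43503 - 29612) = (21774 + 1375)/(-43503 - 29612) = 23149/(-73115) = 23149*(-1/73115) = -3307/10445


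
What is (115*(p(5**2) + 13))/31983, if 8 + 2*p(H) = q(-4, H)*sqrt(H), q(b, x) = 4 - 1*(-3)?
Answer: 6095/63966 ≈ 0.095285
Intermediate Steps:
q(b, x) = 7 (q(b, x) = 4 + 3 = 7)
p(H) = -4 + 7*sqrt(H)/2 (p(H) = -4 + (7*sqrt(H))/2 = -4 + 7*sqrt(H)/2)
(115*(p(5**2) + 13))/31983 = (115*((-4 + 7*sqrt(5**2)/2) + 13))/31983 = (115*((-4 + 7*sqrt(25)/2) + 13))*(1/31983) = (115*((-4 + (7/2)*5) + 13))*(1/31983) = (115*((-4 + 35/2) + 13))*(1/31983) = (115*(27/2 + 13))*(1/31983) = (115*(53/2))*(1/31983) = (6095/2)*(1/31983) = 6095/63966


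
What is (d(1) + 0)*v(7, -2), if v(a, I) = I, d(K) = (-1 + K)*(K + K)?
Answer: 0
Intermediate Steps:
d(K) = 2*K*(-1 + K) (d(K) = (-1 + K)*(2*K) = 2*K*(-1 + K))
(d(1) + 0)*v(7, -2) = (2*1*(-1 + 1) + 0)*(-2) = (2*1*0 + 0)*(-2) = (0 + 0)*(-2) = 0*(-2) = 0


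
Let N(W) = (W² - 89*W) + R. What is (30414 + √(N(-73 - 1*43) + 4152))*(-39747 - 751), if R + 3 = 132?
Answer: -1231706172 - 40498*√28061 ≈ -1.2385e+9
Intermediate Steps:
R = 129 (R = -3 + 132 = 129)
N(W) = 129 + W² - 89*W (N(W) = (W² - 89*W) + 129 = 129 + W² - 89*W)
(30414 + √(N(-73 - 1*43) + 4152))*(-39747 - 751) = (30414 + √((129 + (-73 - 1*43)² - 89*(-73 - 1*43)) + 4152))*(-39747 - 751) = (30414 + √((129 + (-73 - 43)² - 89*(-73 - 43)) + 4152))*(-40498) = (30414 + √((129 + (-116)² - 89*(-116)) + 4152))*(-40498) = (30414 + √((129 + 13456 + 10324) + 4152))*(-40498) = (30414 + √(23909 + 4152))*(-40498) = (30414 + √28061)*(-40498) = -1231706172 - 40498*√28061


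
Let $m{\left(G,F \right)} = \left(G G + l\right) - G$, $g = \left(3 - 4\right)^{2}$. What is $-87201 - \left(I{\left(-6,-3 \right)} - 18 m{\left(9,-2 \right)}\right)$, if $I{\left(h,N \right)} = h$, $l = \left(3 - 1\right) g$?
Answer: $-85863$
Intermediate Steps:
$g = 1$ ($g = \left(-1\right)^{2} = 1$)
$l = 2$ ($l = \left(3 - 1\right) 1 = 2 \cdot 1 = 2$)
$m{\left(G,F \right)} = 2 + G^{2} - G$ ($m{\left(G,F \right)} = \left(G G + 2\right) - G = \left(G^{2} + 2\right) - G = \left(2 + G^{2}\right) - G = 2 + G^{2} - G$)
$-87201 - \left(I{\left(-6,-3 \right)} - 18 m{\left(9,-2 \right)}\right) = -87201 - \left(-6 - 18 \left(2 + 9^{2} - 9\right)\right) = -87201 - \left(-6 - 18 \left(2 + 81 - 9\right)\right) = -87201 - \left(-6 - 1332\right) = -87201 - -1338 = -87201 + 1338 = -85863$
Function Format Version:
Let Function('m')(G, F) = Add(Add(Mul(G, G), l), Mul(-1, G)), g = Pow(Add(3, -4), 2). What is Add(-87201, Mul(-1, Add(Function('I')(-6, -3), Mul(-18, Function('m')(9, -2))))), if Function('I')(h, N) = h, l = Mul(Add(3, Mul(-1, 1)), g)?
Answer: -85863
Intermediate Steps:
g = 1 (g = Pow(-1, 2) = 1)
l = 2 (l = Mul(Add(3, Mul(-1, 1)), 1) = Mul(Add(3, -1), 1) = Mul(2, 1) = 2)
Function('m')(G, F) = Add(2, Pow(G, 2), Mul(-1, G)) (Function('m')(G, F) = Add(Add(Mul(G, G), 2), Mul(-1, G)) = Add(Add(Pow(G, 2), 2), Mul(-1, G)) = Add(Add(2, Pow(G, 2)), Mul(-1, G)) = Add(2, Pow(G, 2), Mul(-1, G)))
Add(-87201, Mul(-1, Add(Function('I')(-6, -3), Mul(-18, Function('m')(9, -2))))) = Add(-87201, Mul(-1, Add(-6, Mul(-18, Add(2, Pow(9, 2), Mul(-1, 9)))))) = Add(-87201, Mul(-1, Add(-6, Mul(-18, Add(2, 81, -9))))) = Add(-87201, Mul(-1, Add(-6, Mul(-18, 74)))) = Add(-87201, Mul(-1, Add(-6, -1332))) = Add(-87201, Mul(-1, -1338)) = Add(-87201, 1338) = -85863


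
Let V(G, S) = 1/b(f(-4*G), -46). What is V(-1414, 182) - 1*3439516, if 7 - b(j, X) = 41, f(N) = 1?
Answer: -116943545/34 ≈ -3.4395e+6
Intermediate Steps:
b(j, X) = -34 (b(j, X) = 7 - 1*41 = 7 - 41 = -34)
V(G, S) = -1/34 (V(G, S) = 1/(-34) = -1/34)
V(-1414, 182) - 1*3439516 = -1/34 - 1*3439516 = -1/34 - 3439516 = -116943545/34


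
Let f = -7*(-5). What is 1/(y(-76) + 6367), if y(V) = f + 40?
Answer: 1/6442 ≈ 0.00015523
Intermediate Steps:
f = 35
y(V) = 75 (y(V) = 35 + 40 = 75)
1/(y(-76) + 6367) = 1/(75 + 6367) = 1/6442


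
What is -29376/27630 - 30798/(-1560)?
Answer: 1490967/79820 ≈ 18.679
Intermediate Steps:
-29376/27630 - 30798/(-1560) = -29376*1/27630 - 30798*(-1/1560) = -1632/1535 + 5133/260 = 1490967/79820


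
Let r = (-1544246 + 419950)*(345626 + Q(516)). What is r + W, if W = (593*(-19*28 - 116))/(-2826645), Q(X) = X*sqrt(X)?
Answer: -366131491371502552/942215 - 1160273472*sqrt(129) ≈ -4.0176e+11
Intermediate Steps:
Q(X) = X**(3/2)
r = -388585929296 - 1160273472*sqrt(129) (r = (-1544246 + 419950)*(345626 + 516**(3/2)) = -1124296*(345626 + 1032*sqrt(129)) = -388585929296 - 1160273472*sqrt(129) ≈ -4.0176e+11)
W = 128088/942215 (W = (593*(-532 - 116))*(-1/2826645) = (593*(-648))*(-1/2826645) = -384264*(-1/2826645) = 128088/942215 ≈ 0.13594)
r + W = (-388585929296 - 1160273472*sqrt(129)) + 128088/942215 = -366131491371502552/942215 - 1160273472*sqrt(129)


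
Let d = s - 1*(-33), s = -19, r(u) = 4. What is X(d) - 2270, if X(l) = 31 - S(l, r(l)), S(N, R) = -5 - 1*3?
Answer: -2231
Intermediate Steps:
S(N, R) = -8 (S(N, R) = -5 - 3 = -8)
d = 14 (d = -19 - 1*(-33) = -19 + 33 = 14)
X(l) = 39 (X(l) = 31 - 1*(-8) = 31 + 8 = 39)
X(d) - 2270 = 39 - 2270 = -2231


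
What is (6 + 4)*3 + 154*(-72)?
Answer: -11058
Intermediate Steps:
(6 + 4)*3 + 154*(-72) = 10*3 - 11088 = 30 - 11088 = -11058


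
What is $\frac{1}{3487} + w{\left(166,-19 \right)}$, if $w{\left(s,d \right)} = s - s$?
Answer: $\frac{1}{3487} \approx 0.00028678$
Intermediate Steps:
$w{\left(s,d \right)} = 0$
$\frac{1}{3487} + w{\left(166,-19 \right)} = \frac{1}{3487} + 0 = \frac{1}{3487}$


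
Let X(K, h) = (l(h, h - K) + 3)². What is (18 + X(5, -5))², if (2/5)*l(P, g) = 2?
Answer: 6724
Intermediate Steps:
l(P, g) = 5 (l(P, g) = (5/2)*2 = 5)
X(K, h) = 64 (X(K, h) = (5 + 3)² = 8² = 64)
(18 + X(5, -5))² = (18 + 64)² = 82² = 6724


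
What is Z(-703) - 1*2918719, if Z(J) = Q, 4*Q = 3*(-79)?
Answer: -11675113/4 ≈ -2.9188e+6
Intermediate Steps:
Q = -237/4 (Q = (3*(-79))/4 = (¼)*(-237) = -237/4 ≈ -59.250)
Z(J) = -237/4
Z(-703) - 1*2918719 = -237/4 - 1*2918719 = -237/4 - 2918719 = -11675113/4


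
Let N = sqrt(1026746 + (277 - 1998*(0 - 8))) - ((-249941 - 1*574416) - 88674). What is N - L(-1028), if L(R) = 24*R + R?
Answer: 938731 + sqrt(1043007) ≈ 9.3975e+5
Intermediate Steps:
N = 913031 + sqrt(1043007) (N = sqrt(1026746 + (277 - 1998*(-8))) - ((-249941 - 574416) - 88674) = sqrt(1026746 + (277 - 222*(-72))) - (-824357 - 88674) = sqrt(1026746 + (277 + 15984)) - 1*(-913031) = sqrt(1026746 + 16261) + 913031 = sqrt(1043007) + 913031 = 913031 + sqrt(1043007) ≈ 9.1405e+5)
L(R) = 25*R
N - L(-1028) = (913031 + sqrt(1043007)) - 25*(-1028) = (913031 + sqrt(1043007)) - 1*(-25700) = (913031 + sqrt(1043007)) + 25700 = 938731 + sqrt(1043007)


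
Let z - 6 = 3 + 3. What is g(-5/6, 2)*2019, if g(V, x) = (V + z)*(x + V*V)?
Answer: 4373827/72 ≈ 60748.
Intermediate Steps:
z = 12 (z = 6 + (3 + 3) = 6 + 6 = 12)
g(V, x) = (12 + V)*(x + V²) (g(V, x) = (V + 12)*(x + V*V) = (12 + V)*(x + V²))
g(-5/6, 2)*2019 = ((-5/6)³ + 12*2 + 12*(-5/6)² - 5/6*2)*2019 = ((-5*⅙)³ + 24 + 12*(-5*⅙)² - 5*⅙*2)*2019 = ((-⅚)³ + 24 + 12*(-⅚)² - ⅚*2)*2019 = (-125/216 + 24 + 12*(25/36) - 5/3)*2019 = (-125/216 + 24 + 25/3 - 5/3)*2019 = (6499/216)*2019 = 4373827/72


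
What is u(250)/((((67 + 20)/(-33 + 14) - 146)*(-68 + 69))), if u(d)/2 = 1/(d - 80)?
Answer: -19/243185 ≈ -7.8130e-5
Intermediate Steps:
u(d) = 2/(-80 + d) (u(d) = 2/(d - 80) = 2/(-80 + d))
u(250)/((((67 + 20)/(-33 + 14) - 146)*(-68 + 69))) = (2/(-80 + 250))/((((67 + 20)/(-33 + 14) - 146)*(-68 + 69))) = (2/170)/(((87/(-19) - 146)*1)) = (2*(1/170))/(((87*(-1/19) - 146)*1)) = 1/(85*(((-87/19 - 146)*1))) = 1/(85*((-2861/19*1))) = 1/(85*(-2861/19)) = (1/85)*(-19/2861) = -19/243185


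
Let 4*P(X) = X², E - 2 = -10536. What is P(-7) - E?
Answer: 42185/4 ≈ 10546.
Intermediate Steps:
E = -10534 (E = 2 - 10536 = -10534)
P(X) = X²/4
P(-7) - E = (¼)*(-7)² - 1*(-10534) = (¼)*49 + 10534 = 49/4 + 10534 = 42185/4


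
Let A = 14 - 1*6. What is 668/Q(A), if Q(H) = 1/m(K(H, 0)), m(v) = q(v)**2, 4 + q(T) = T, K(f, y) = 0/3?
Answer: 10688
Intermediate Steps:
K(f, y) = 0 (K(f, y) = 0*(1/3) = 0)
q(T) = -4 + T
m(v) = (-4 + v)**2
A = 8 (A = 14 - 6 = 8)
Q(H) = 1/16 (Q(H) = 1/((-4 + 0)**2) = 1/((-4)**2) = 1/16)
668/Q(A) = 668/(1/16) = 668*16 = 10688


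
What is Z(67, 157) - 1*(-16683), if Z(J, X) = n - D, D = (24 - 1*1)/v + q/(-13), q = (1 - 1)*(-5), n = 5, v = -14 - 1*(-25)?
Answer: 183545/11 ≈ 16686.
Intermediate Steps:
v = 11 (v = -14 + 25 = 11)
q = 0 (q = 0*(-5) = 0)
D = 23/11 (D = (24 - 1*1)/11 + 0/(-13) = (24 - 1)*(1/11) + 0*(-1/13) = 23*(1/11) + 0 = 23/11 + 0 = 23/11 ≈ 2.0909)
Z(J, X) = 32/11 (Z(J, X) = 5 - 1*23/11 = 5 - 23/11 = 32/11)
Z(67, 157) - 1*(-16683) = 32/11 - 1*(-16683) = 32/11 + 16683 = 183545/11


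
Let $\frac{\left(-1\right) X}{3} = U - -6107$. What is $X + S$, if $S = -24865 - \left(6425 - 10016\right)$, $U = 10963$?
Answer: $-72484$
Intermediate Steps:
$X = -51210$ ($X = - 3 \left(10963 - -6107\right) = - 3 \left(10963 + 6107\right) = \left(-3\right) 17070 = -51210$)
$S = -21274$ ($S = -24865 - \left(6425 - 10016\right) = -24865 - -3591 = -24865 + 3591 = -21274$)
$X + S = -51210 - 21274 = -72484$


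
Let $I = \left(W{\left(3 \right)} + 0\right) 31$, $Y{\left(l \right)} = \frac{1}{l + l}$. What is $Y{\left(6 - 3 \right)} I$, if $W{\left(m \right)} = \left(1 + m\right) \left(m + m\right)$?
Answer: $124$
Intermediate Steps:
$W{\left(m \right)} = 2 m \left(1 + m\right)$ ($W{\left(m \right)} = \left(1 + m\right) 2 m = 2 m \left(1 + m\right)$)
$Y{\left(l \right)} = \frac{1}{2 l}$
$I = 744$ ($I = \left(2 \cdot 3 \left(1 + 3\right) + 0\right) 31 = \left(2 \cdot 3 \cdot 4 + 0\right) 31 = \left(24 + 0\right) 31 = 24 \cdot 31 = 744$)
$Y{\left(6 - 3 \right)} I = \frac{1}{2 \left(6 - 3\right)} 744 = \frac{1}{2 \cdot 3} \cdot 744 = \frac{1}{2} \cdot \frac{1}{3} \cdot 744 = \frac{1}{6} \cdot 744 = 124$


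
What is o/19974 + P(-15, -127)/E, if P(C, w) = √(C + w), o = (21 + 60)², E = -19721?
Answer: 2187/6658 - I*√142/19721 ≈ 0.32848 - 0.00060425*I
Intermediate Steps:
o = 6561 (o = 81² = 6561)
o/19974 + P(-15, -127)/E = 6561/19974 + √(-15 - 127)/(-19721) = 6561*(1/19974) + √(-142)*(-1/19721) = 2187/6658 + (I*√142)*(-1/19721) = 2187/6658 - I*√142/19721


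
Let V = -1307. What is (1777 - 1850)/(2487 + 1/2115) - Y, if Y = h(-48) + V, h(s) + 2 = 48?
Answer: 6632713171/5260006 ≈ 1261.0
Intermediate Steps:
h(s) = 46 (h(s) = -2 + 48 = 46)
Y = -1261 (Y = 46 - 1307 = -1261)
(1777 - 1850)/(2487 + 1/2115) - Y = (1777 - 1850)/(2487 + 1/2115) - 1*(-1261) = -73/(2487 + 1/2115) + 1261 = -73/5260006/2115 + 1261 = -73*2115/5260006 + 1261 = -154395/5260006 + 1261 = 6632713171/5260006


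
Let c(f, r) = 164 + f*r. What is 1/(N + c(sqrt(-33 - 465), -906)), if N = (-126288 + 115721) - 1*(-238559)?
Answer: 19013/4371994722 + 151*I*sqrt(498)/8743989444 ≈ 4.3488e-6 + 3.8537e-7*I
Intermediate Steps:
N = 227992 (N = -10567 + 238559 = 227992)
1/(N + c(sqrt(-33 - 465), -906)) = 1/(227992 + (164 + sqrt(-33 - 465)*(-906))) = 1/(227992 + (164 + sqrt(-498)*(-906))) = 1/(227992 + (164 + (I*sqrt(498))*(-906))) = 1/(227992 + (164 - 906*I*sqrt(498))) = 1/(228156 - 906*I*sqrt(498))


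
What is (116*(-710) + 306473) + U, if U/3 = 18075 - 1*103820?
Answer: -33122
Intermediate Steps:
U = -257235 (U = 3*(18075 - 1*103820) = 3*(18075 - 103820) = 3*(-85745) = -257235)
(116*(-710) + 306473) + U = (116*(-710) + 306473) - 257235 = (-82360 + 306473) - 257235 = 224113 - 257235 = -33122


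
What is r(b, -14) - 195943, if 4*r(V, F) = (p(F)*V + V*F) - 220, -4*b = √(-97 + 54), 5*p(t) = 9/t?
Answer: -195998 + 989*I*√43/1120 ≈ -1.96e+5 + 5.7905*I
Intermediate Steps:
p(t) = 9/(5*t) (p(t) = (9/t)/5 = 9/(5*t))
b = -I*√43/4 (b = -√(-97 + 54)/4 = -I*√43/4 ≈ -1.6394*I)
r(V, F) = -55 + F*V/4 + 9*V/(20*F) (r(V, F) = (((9/(5*F))*V + V*F) - 220)/4 = ((9*V/(5*F) + F*V) - 220)/4 = ((F*V + 9*V/(5*F)) - 220)/4 = (-220 + F*V + 9*V/(5*F))/4 = -55 + F*V/4 + 9*V/(20*F))
r(b, -14) - 195943 = (-55 + (¼)*(-14)*(-I*√43/4) + (9/20)*(-I*√43/4)/(-14)) - 195943 = (-55 + 7*I*√43/8 + (9/20)*(-I*√43/4)*(-1/14)) - 195943 = (-55 + 7*I*√43/8 + 9*I*√43/1120) - 195943 = (-55 + 989*I*√43/1120) - 195943 = -195998 + 989*I*√43/1120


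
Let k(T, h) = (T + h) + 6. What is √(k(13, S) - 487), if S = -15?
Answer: I*√483 ≈ 21.977*I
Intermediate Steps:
k(T, h) = 6 + T + h
√(k(13, S) - 487) = √((6 + 13 - 15) - 487) = √(4 - 487) = √(-483) = I*√483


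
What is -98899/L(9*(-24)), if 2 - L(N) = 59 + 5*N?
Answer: -98899/1023 ≈ -96.675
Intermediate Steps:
L(N) = -57 - 5*N (L(N) = 2 - (59 + 5*N) = 2 + (-59 - 5*N) = -57 - 5*N)
-98899/L(9*(-24)) = -98899/(-57 - 45*(-24)) = -98899/(-57 - 5*(-216)) = -98899/(-57 + 1080) = -98899/1023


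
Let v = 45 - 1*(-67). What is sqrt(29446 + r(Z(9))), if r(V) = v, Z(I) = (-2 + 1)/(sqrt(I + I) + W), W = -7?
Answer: sqrt(29558) ≈ 171.92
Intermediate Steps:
v = 112 (v = 45 + 67 = 112)
Z(I) = -1/(-7 + sqrt(2)*sqrt(I)) (Z(I) = (-2 + 1)/(sqrt(I + I) - 7) = -1/(sqrt(2*I) - 7) = -1/(sqrt(2)*sqrt(I) - 7) = -1/(-7 + sqrt(2)*sqrt(I)))
r(V) = 112
sqrt(29446 + r(Z(9))) = sqrt(29446 + 112) = sqrt(29558)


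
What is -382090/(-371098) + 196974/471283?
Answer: 126584589461/87446089367 ≈ 1.4476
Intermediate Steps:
-382090/(-371098) + 196974/471283 = -382090*(-1/371098) + 196974*(1/471283) = 191045/185549 + 196974/471283 = 126584589461/87446089367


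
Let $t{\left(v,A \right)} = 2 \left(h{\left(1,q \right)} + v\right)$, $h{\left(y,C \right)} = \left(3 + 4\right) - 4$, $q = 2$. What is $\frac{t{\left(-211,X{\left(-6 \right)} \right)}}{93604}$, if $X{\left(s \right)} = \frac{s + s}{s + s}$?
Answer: $- \frac{104}{23401} \approx -0.0044443$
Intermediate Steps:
$h{\left(y,C \right)} = 3$ ($h{\left(y,C \right)} = 7 - 4 = 3$)
$X{\left(s \right)} = 1$ ($X{\left(s \right)} = \frac{2 s}{2 s} = 2 s \frac{1}{2 s} = 1$)
$t{\left(v,A \right)} = 6 + 2 v$ ($t{\left(v,A \right)} = 2 \left(3 + v\right) = 6 + 2 v$)
$\frac{t{\left(-211,X{\left(-6 \right)} \right)}}{93604} = \frac{6 + 2 \left(-211\right)}{93604} = \left(6 - 422\right) \frac{1}{93604} = \left(-416\right) \frac{1}{93604} = - \frac{104}{23401}$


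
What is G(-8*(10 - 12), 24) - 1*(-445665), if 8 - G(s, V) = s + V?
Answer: 445633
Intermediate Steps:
G(s, V) = 8 - V - s (G(s, V) = 8 - (s + V) = 8 - (V + s) = 8 + (-V - s) = 8 - V - s)
G(-8*(10 - 12), 24) - 1*(-445665) = (8 - 1*24 - (-8)*(10 - 12)) - 1*(-445665) = (8 - 24 - (-8)*(-2)) + 445665 = (8 - 24 - 1*16) + 445665 = (8 - 24 - 16) + 445665 = -32 + 445665 = 445633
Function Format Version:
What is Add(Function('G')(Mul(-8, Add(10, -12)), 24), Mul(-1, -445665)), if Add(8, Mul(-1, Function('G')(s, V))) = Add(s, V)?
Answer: 445633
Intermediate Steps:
Function('G')(s, V) = Add(8, Mul(-1, V), Mul(-1, s)) (Function('G')(s, V) = Add(8, Mul(-1, Add(s, V))) = Add(8, Mul(-1, Add(V, s))) = Add(8, Add(Mul(-1, V), Mul(-1, s))) = Add(8, Mul(-1, V), Mul(-1, s)))
Add(Function('G')(Mul(-8, Add(10, -12)), 24), Mul(-1, -445665)) = Add(Add(8, Mul(-1, 24), Mul(-1, Mul(-8, Add(10, -12)))), Mul(-1, -445665)) = Add(Add(8, -24, Mul(-1, Mul(-8, -2))), 445665) = Add(Add(8, -24, Mul(-1, 16)), 445665) = Add(Add(8, -24, -16), 445665) = Add(-32, 445665) = 445633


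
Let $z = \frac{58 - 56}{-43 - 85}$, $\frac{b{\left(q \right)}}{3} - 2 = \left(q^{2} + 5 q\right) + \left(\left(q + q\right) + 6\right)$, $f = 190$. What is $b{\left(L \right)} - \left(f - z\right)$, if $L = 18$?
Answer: $\frac{75775}{64} \approx 1184.0$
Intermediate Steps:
$b{\left(q \right)} = 24 + 3 q^{2} + 21 q$ ($b{\left(q \right)} = 6 + 3 \left(\left(q^{2} + 5 q\right) + \left(\left(q + q\right) + 6\right)\right) = 6 + 3 \left(\left(q^{2} + 5 q\right) + \left(2 q + 6\right)\right) = 6 + 3 \left(\left(q^{2} + 5 q\right) + \left(6 + 2 q\right)\right) = 6 + 3 \left(6 + q^{2} + 7 q\right) = 6 + \left(18 + 3 q^{2} + 21 q\right) = 24 + 3 q^{2} + 21 q$)
$z = - \frac{1}{64}$ ($z = \frac{2}{-128} = 2 \left(- \frac{1}{128}\right) = - \frac{1}{64} \approx -0.015625$)
$b{\left(L \right)} - \left(f - z\right) = \left(24 + 3 \cdot 18^{2} + 21 \cdot 18\right) - \left(190 - - \frac{1}{64}\right) = \left(24 + 3 \cdot 324 + 378\right) - \left(190 + \frac{1}{64}\right) = \left(24 + 972 + 378\right) - \frac{12161}{64} = 1374 - \frac{12161}{64} = \frac{75775}{64}$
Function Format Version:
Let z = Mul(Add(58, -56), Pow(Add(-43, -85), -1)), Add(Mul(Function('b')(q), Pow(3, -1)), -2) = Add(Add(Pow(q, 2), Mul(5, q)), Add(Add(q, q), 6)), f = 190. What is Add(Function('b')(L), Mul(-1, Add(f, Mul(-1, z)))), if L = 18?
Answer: Rational(75775, 64) ≈ 1184.0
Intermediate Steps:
Function('b')(q) = Add(24, Mul(3, Pow(q, 2)), Mul(21, q)) (Function('b')(q) = Add(6, Mul(3, Add(Add(Pow(q, 2), Mul(5, q)), Add(Add(q, q), 6)))) = Add(6, Mul(3, Add(Add(Pow(q, 2), Mul(5, q)), Add(Mul(2, q), 6)))) = Add(6, Mul(3, Add(Add(Pow(q, 2), Mul(5, q)), Add(6, Mul(2, q))))) = Add(6, Mul(3, Add(6, Pow(q, 2), Mul(7, q)))) = Add(6, Add(18, Mul(3, Pow(q, 2)), Mul(21, q))) = Add(24, Mul(3, Pow(q, 2)), Mul(21, q)))
z = Rational(-1, 64) (z = Mul(2, Pow(-128, -1)) = Mul(2, Rational(-1, 128)) = Rational(-1, 64) ≈ -0.015625)
Add(Function('b')(L), Mul(-1, Add(f, Mul(-1, z)))) = Add(Add(24, Mul(3, Pow(18, 2)), Mul(21, 18)), Mul(-1, Add(190, Mul(-1, Rational(-1, 64))))) = Add(Add(24, Mul(3, 324), 378), Mul(-1, Add(190, Rational(1, 64)))) = Add(Add(24, 972, 378), Mul(-1, Rational(12161, 64))) = Add(1374, Rational(-12161, 64)) = Rational(75775, 64)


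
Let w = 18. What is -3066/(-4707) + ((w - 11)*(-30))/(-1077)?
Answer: 476728/563271 ≈ 0.84636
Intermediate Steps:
-3066/(-4707) + ((w - 11)*(-30))/(-1077) = -3066/(-4707) + ((18 - 11)*(-30))/(-1077) = -3066*(-1/4707) + (7*(-30))*(-1/1077) = 1022/1569 - 210*(-1/1077) = 1022/1569 + 70/359 = 476728/563271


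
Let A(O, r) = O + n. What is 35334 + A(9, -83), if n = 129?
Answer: 35472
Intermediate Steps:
A(O, r) = 129 + O (A(O, r) = O + 129 = 129 + O)
35334 + A(9, -83) = 35334 + (129 + 9) = 35334 + 138 = 35472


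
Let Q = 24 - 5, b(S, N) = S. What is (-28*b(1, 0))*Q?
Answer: -532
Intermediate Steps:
Q = 19
(-28*b(1, 0))*Q = -28*1*19 = -28*19 = -532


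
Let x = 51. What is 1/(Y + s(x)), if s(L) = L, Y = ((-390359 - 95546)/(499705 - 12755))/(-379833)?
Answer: 36991935870/1886588826551 ≈ 0.019608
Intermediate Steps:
Y = 97181/36991935870 (Y = -485905/486950*(-1/379833) = -485905*1/486950*(-1/379833) = -97181/97390*(-1/379833) = 97181/36991935870 ≈ 2.6271e-6)
1/(Y + s(x)) = 1/(97181/36991935870 + 51) = 1/(1886588826551/36991935870) = 36991935870/1886588826551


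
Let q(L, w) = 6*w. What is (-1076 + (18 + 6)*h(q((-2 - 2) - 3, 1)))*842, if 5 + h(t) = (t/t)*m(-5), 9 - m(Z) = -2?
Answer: -784744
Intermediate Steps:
m(Z) = 11 (m(Z) = 9 - 1*(-2) = 9 + 2 = 11)
h(t) = 6 (h(t) = -5 + (t/t)*11 = -5 + 1*11 = -5 + 11 = 6)
(-1076 + (18 + 6)*h(q((-2 - 2) - 3, 1)))*842 = (-1076 + (18 + 6)*6)*842 = (-1076 + 24*6)*842 = (-1076 + 144)*842 = -932*842 = -784744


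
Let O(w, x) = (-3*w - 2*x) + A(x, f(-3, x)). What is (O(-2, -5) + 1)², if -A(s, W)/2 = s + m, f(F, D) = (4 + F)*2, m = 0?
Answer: 729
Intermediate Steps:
f(F, D) = 8 + 2*F
A(s, W) = -2*s (A(s, W) = -2*(s + 0) = -2*s)
O(w, x) = -4*x - 3*w (O(w, x) = (-3*w - 2*x) - 2*x = -4*x - 3*w)
(O(-2, -5) + 1)² = ((-4*(-5) - 3*(-2)) + 1)² = ((20 + 6) + 1)² = (26 + 1)² = 27² = 729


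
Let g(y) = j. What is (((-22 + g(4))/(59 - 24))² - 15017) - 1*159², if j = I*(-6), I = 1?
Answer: -1007434/25 ≈ -40297.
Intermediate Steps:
j = -6 (j = 1*(-6) = -6)
g(y) = -6
(((-22 + g(4))/(59 - 24))² - 15017) - 1*159² = (((-22 - 6)/(59 - 24))² - 15017) - 1*159² = ((-28/35)² - 15017) - 1*25281 = ((-28*1/35)² - 15017) - 25281 = ((-⅘)² - 15017) - 25281 = (16/25 - 15017) - 25281 = -375409/25 - 25281 = -1007434/25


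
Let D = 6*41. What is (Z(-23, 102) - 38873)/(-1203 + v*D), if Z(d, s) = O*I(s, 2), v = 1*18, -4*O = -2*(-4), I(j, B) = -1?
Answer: -12957/1075 ≈ -12.053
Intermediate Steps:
D = 246
O = -2 (O = -(-1)*(-4)/2 = -¼*8 = -2)
v = 18
Z(d, s) = 2 (Z(d, s) = -2*(-1) = 2)
(Z(-23, 102) - 38873)/(-1203 + v*D) = (2 - 38873)/(-1203 + 18*246) = -38871/(-1203 + 4428) = -38871/3225 = -38871*1/3225 = -12957/1075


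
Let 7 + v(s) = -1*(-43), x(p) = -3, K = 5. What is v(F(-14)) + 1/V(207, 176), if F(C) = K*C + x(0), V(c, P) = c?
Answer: 7453/207 ≈ 36.005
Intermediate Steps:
F(C) = -3 + 5*C (F(C) = 5*C - 3 = -3 + 5*C)
v(s) = 36 (v(s) = -7 - 1*(-43) = -7 + 43 = 36)
v(F(-14)) + 1/V(207, 176) = 36 + 1/207 = 7453/207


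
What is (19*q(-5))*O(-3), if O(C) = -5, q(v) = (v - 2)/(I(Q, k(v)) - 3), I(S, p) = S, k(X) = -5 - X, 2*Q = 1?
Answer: -266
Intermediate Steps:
Q = 1/2 (Q = (1/2)*1 = 1/2 ≈ 0.50000)
q(v) = 4/5 - 2*v/5 (q(v) = (v - 2)/(1/2 - 3) = (-2 + v)/(-5/2) = (-2 + v)*(-2/5) = 4/5 - 2*v/5)
(19*q(-5))*O(-3) = (19*(4/5 - 2/5*(-5)))*(-5) = (19*(4/5 + 2))*(-5) = (19*(14/5))*(-5) = (266/5)*(-5) = -266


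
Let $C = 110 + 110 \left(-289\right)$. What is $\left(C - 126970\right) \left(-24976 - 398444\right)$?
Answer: $67175583000$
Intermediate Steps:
$C = -31680$ ($C = 110 - 31790 = -31680$)
$\left(C - 126970\right) \left(-24976 - 398444\right) = \left(-31680 - 126970\right) \left(-24976 - 398444\right) = \left(-158650\right) \left(-423420\right) = 67175583000$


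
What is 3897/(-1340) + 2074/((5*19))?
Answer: 481789/25460 ≈ 18.923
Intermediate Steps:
3897/(-1340) + 2074/((5*19)) = 3897*(-1/1340) + 2074/95 = -3897/1340 + 2074*(1/95) = -3897/1340 + 2074/95 = 481789/25460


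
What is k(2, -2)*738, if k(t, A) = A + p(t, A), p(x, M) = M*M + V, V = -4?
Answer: -1476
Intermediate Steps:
p(x, M) = -4 + M**2 (p(x, M) = M*M - 4 = M**2 - 4 = -4 + M**2)
k(t, A) = -4 + A + A**2 (k(t, A) = A + (-4 + A**2) = -4 + A + A**2)
k(2, -2)*738 = (-4 - 2 + (-2)**2)*738 = (-4 - 2 + 4)*738 = -2*738 = -1476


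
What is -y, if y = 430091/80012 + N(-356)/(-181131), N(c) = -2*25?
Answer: -77906813521/14492653572 ≈ -5.3756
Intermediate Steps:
N(c) = -50
y = 77906813521/14492653572 (y = 430091/80012 - 50/(-181131) = 430091*(1/80012) - 50*(-1/181131) = 430091/80012 + 50/181131 = 77906813521/14492653572 ≈ 5.3756)
-y = -1*77906813521/14492653572 = -77906813521/14492653572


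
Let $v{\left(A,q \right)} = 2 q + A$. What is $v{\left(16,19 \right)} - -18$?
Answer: $72$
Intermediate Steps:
$v{\left(A,q \right)} = A + 2 q$
$v{\left(16,19 \right)} - -18 = \left(16 + 2 \cdot 19\right) - -18 = \left(16 + 38\right) + 18 = 54 + 18 = 72$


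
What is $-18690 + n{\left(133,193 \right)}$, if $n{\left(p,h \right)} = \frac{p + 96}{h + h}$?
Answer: $- \frac{7214111}{386} \approx -18689.0$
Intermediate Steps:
$n{\left(p,h \right)} = \frac{96 + p}{2 h}$
$-18690 + n{\left(133,193 \right)} = -18690 + \frac{96 + 133}{2 \cdot 193} = -18690 + \frac{1}{2} \cdot \frac{1}{193} \cdot 229 = -18690 + \frac{229}{386} = - \frac{7214111}{386}$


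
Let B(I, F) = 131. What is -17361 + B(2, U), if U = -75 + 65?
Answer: -17230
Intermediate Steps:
U = -10
-17361 + B(2, U) = -17361 + 131 = -17230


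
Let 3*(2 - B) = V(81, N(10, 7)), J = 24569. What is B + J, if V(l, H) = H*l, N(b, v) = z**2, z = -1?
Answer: 24544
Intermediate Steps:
N(b, v) = 1 (N(b, v) = (-1)**2 = 1)
B = -25 (B = 2 - 81/3 = 2 - 1/3*81 = 2 - 27 = -25)
B + J = -25 + 24569 = 24544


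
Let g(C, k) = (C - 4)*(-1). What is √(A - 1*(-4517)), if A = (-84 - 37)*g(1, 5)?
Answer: √4154 ≈ 64.452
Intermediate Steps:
g(C, k) = 4 - C (g(C, k) = (-4 + C)*(-1) = 4 - C)
A = -363 (A = (-84 - 37)*(4 - 1*1) = -121*(4 - 1) = -121*3 = -363)
√(A - 1*(-4517)) = √(-363 - 1*(-4517)) = √(-363 + 4517) = √4154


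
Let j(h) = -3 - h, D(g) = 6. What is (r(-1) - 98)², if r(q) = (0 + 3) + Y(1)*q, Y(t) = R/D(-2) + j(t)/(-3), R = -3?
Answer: 330625/36 ≈ 9184.0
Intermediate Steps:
Y(t) = ½ + t/3 (Y(t) = -3/6 + (-3 - t)/(-3) = -3*⅙ + (-3 - t)*(-⅓) = -½ + (1 + t/3) = ½ + t/3)
r(q) = 3 + 5*q/6 (r(q) = (0 + 3) + (½ + (⅓)*1)*q = 3 + (½ + ⅓)*q = 3 + 5*q/6)
(r(-1) - 98)² = ((3 + (⅚)*(-1)) - 98)² = ((3 - ⅚) - 98)² = (13/6 - 98)² = (-575/6)² = 330625/36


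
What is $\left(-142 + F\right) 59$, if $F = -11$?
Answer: $-9027$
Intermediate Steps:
$\left(-142 + F\right) 59 = \left(-142 - 11\right) 59 = \left(-153\right) 59 = -9027$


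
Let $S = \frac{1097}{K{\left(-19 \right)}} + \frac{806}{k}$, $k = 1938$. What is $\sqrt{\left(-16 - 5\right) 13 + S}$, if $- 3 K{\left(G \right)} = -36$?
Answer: $\frac{i \sqrt{680436645}}{1938} \approx 13.46 i$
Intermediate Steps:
$K{\left(G \right)} = 12$ ($K{\left(G \right)} = \left(- \frac{1}{3}\right) \left(-36\right) = 12$)
$S = \frac{355943}{3876}$ ($S = \frac{1097}{12} + \frac{806}{1938} = 1097 \cdot \frac{1}{12} + 806 \cdot \frac{1}{1938} = \frac{1097}{12} + \frac{403}{969} = \frac{355943}{3876} \approx 91.833$)
$\sqrt{\left(-16 - 5\right) 13 + S} = \sqrt{\left(-16 - 5\right) 13 + \frac{355943}{3876}} = \sqrt{\left(-21\right) 13 + \frac{355943}{3876}} = \sqrt{-273 + \frac{355943}{3876}} = \sqrt{- \frac{702205}{3876}} = \frac{i \sqrt{680436645}}{1938}$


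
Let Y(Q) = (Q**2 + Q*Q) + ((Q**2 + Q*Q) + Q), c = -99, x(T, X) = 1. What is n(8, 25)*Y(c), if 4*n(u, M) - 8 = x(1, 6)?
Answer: 351945/4 ≈ 87986.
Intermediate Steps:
n(u, M) = 9/4 (n(u, M) = 2 + (1/4)*1 = 2 + 1/4 = 9/4)
Y(Q) = Q + 4*Q**2 (Y(Q) = (Q**2 + Q**2) + ((Q**2 + Q**2) + Q) = 2*Q**2 + (2*Q**2 + Q) = 2*Q**2 + (Q + 2*Q**2) = Q + 4*Q**2)
n(8, 25)*Y(c) = 9*(-99*(1 + 4*(-99)))/4 = 9*(-99*(1 - 396))/4 = 9*(-99*(-395))/4 = (9/4)*39105 = 351945/4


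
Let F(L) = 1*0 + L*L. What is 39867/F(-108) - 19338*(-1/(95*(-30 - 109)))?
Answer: 100295101/51341040 ≈ 1.9535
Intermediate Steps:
F(L) = L**2 (F(L) = 0 + L**2 = L**2)
39867/F(-108) - 19338*(-1/(95*(-30 - 109))) = 39867/((-108)**2) - 19338*(-1/(95*(-30 - 109))) = 39867/11664 - 19338/((-139*(-95))) = 39867*(1/11664) - 19338/13205 = 13289/3888 - 19338*1/13205 = 13289/3888 - 19338/13205 = 100295101/51341040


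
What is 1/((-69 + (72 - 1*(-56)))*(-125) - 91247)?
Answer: -1/98622 ≈ -1.0140e-5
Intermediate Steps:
1/((-69 + (72 - 1*(-56)))*(-125) - 91247) = 1/((-69 + (72 + 56))*(-125) - 91247) = 1/((-69 + 128)*(-125) - 91247) = 1/(59*(-125) - 91247) = 1/(-7375 - 91247) = 1/(-98622) = -1/98622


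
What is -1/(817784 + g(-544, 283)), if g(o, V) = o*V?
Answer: -1/663832 ≈ -1.5064e-6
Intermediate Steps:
g(o, V) = V*o
-1/(817784 + g(-544, 283)) = -1/(817784 + 283*(-544)) = -1/(817784 - 153952) = -1/663832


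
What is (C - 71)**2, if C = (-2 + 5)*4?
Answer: 3481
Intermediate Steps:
C = 12 (C = 3*4 = 12)
(C - 71)**2 = (12 - 71)**2 = (-59)**2 = 3481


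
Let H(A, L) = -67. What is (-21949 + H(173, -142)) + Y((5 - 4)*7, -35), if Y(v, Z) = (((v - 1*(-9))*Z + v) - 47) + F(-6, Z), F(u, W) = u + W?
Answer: -22657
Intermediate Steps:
F(u, W) = W + u
Y(v, Z) = -53 + Z + v + Z*(9 + v) (Y(v, Z) = (((v - 1*(-9))*Z + v) - 47) + (Z - 6) = (((v + 9)*Z + v) - 47) + (-6 + Z) = (((9 + v)*Z + v) - 47) + (-6 + Z) = ((Z*(9 + v) + v) - 47) + (-6 + Z) = ((v + Z*(9 + v)) - 47) + (-6 + Z) = (-47 + v + Z*(9 + v)) + (-6 + Z) = -53 + Z + v + Z*(9 + v))
(-21949 + H(173, -142)) + Y((5 - 4)*7, -35) = (-21949 - 67) + (-53 + (5 - 4)*7 + 10*(-35) - 35*(5 - 4)*7) = -22016 + (-53 + 1*7 - 350 - 35*7) = -22016 + (-53 + 7 - 350 - 35*7) = -22016 + (-53 + 7 - 350 - 245) = -22016 - 641 = -22657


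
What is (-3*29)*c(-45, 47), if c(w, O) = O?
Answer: -4089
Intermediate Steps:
(-3*29)*c(-45, 47) = -3*29*47 = -87*47 = -4089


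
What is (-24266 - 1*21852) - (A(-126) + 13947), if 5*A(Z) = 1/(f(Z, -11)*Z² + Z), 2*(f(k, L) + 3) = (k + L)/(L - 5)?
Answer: -48568859333/808605 ≈ -60065.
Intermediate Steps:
f(k, L) = -3 + (L + k)/(2*(-5 + L)) (f(k, L) = -3 + ((k + L)/(L - 5))/2 = -3 + ((L + k)/(-5 + L))/2 = -3 + (L + k)/(2*(-5 + L)))
A(Z) = 1/(5*(Z + Z²*(-85/32 - Z/32))) (A(Z) = 1/(5*(((30 + Z - 5*(-11))/(2*(-5 - 11)))*Z² + Z)) = 1/(5*(((½)*(30 + Z + 55)/(-16))*Z² + Z)) = 1/(5*(((½)*(-1/16)*(85 + Z))*Z² + Z)) = 1/(5*((-85/32 - Z/32)*Z² + Z)) = 1/(5*(Z²*(-85/32 - Z/32) + Z)) = 1/(5*(Z + Z²*(-85/32 - Z/32))))
(-24266 - 1*21852) - (A(-126) + 13947) = (-24266 - 1*21852) - (-32/5/(-126*(-32 - 126*(85 - 126))) + 13947) = (-24266 - 21852) - (-32/5*(-1/126)/(-32 - 126*(-41)) + 13947) = -46118 - (-32/5*(-1/126)/(-32 + 5166) + 13947) = -46118 - (-32/5*(-1/126)/5134 + 13947) = -46118 - (-32/5*(-1/126)*1/5134 + 13947) = -46118 - (8/808605 + 13947) = -46118 - 1*11277613943/808605 = -46118 - 11277613943/808605 = -48568859333/808605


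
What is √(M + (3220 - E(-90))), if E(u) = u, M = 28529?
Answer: √31839 ≈ 178.43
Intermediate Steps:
√(M + (3220 - E(-90))) = √(28529 + (3220 - 1*(-90))) = √(28529 + (3220 + 90)) = √(28529 + 3310) = √31839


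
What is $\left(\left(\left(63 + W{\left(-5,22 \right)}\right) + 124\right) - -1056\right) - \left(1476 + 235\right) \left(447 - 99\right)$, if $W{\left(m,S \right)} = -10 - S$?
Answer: $-594217$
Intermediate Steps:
$\left(\left(\left(63 + W{\left(-5,22 \right)}\right) + 124\right) - -1056\right) - \left(1476 + 235\right) \left(447 - 99\right) = \left(\left(\left(63 - 32\right) + 124\right) - -1056\right) - \left(1476 + 235\right) \left(447 - 99\right) = \left(\left(\left(63 - 32\right) + 124\right) + 1056\right) - 1711 \cdot 348 = \left(\left(\left(63 - 32\right) + 124\right) + 1056\right) - 595428 = \left(\left(31 + 124\right) + 1056\right) - 595428 = \left(155 + 1056\right) - 595428 = 1211 - 595428 = -594217$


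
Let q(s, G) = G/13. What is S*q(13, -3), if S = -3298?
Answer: 9894/13 ≈ 761.08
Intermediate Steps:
q(s, G) = G/13 (q(s, G) = G*(1/13) = G/13)
S*q(13, -3) = -3298*(-3)/13 = -3298*(-3/13) = 9894/13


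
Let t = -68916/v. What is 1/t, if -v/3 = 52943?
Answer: 52943/22972 ≈ 2.3047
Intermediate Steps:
v = -158829 (v = -3*52943 = -158829)
t = 22972/52943 (t = -68916/(-158829) = -68916*(-1/158829) = 22972/52943 ≈ 0.43390)
1/t = 1/(22972/52943) = 52943/22972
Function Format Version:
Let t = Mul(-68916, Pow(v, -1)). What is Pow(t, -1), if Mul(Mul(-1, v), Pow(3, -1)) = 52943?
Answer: Rational(52943, 22972) ≈ 2.3047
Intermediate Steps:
v = -158829 (v = Mul(-3, 52943) = -158829)
t = Rational(22972, 52943) (t = Mul(-68916, Pow(-158829, -1)) = Mul(-68916, Rational(-1, 158829)) = Rational(22972, 52943) ≈ 0.43390)
Pow(t, -1) = Pow(Rational(22972, 52943), -1) = Rational(52943, 22972)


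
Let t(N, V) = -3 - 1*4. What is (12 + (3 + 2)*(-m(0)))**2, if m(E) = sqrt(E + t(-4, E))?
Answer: (12 - 5*I*sqrt(7))**2 ≈ -31.0 - 317.49*I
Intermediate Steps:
t(N, V) = -7 (t(N, V) = -3 - 4 = -7)
m(E) = sqrt(-7 + E) (m(E) = sqrt(E - 7) = sqrt(-7 + E))
(12 + (3 + 2)*(-m(0)))**2 = (12 + (3 + 2)*(-sqrt(-7 + 0)))**2 = (12 + 5*(-sqrt(-7)))**2 = (12 + 5*(-I*sqrt(7)))**2 = (12 - 5*I*sqrt(7))**2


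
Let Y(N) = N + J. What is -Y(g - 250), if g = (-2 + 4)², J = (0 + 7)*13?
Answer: 155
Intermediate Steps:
J = 91 (J = 7*13 = 91)
g = 4 (g = 2² = 4)
Y(N) = 91 + N (Y(N) = N + 91 = 91 + N)
-Y(g - 250) = -(91 + (4 - 250)) = -(91 - 246) = -1*(-155) = 155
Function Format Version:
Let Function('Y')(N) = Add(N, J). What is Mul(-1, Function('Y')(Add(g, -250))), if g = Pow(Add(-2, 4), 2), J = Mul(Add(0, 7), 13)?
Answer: 155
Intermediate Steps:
J = 91 (J = Mul(7, 13) = 91)
g = 4 (g = Pow(2, 2) = 4)
Function('Y')(N) = Add(91, N) (Function('Y')(N) = Add(N, 91) = Add(91, N))
Mul(-1, Function('Y')(Add(g, -250))) = Mul(-1, Add(91, Add(4, -250))) = Mul(-1, Add(91, -246)) = Mul(-1, -155) = 155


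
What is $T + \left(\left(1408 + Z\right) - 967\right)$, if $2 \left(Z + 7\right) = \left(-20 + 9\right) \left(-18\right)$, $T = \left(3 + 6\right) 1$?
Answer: $542$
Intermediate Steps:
$T = 9$ ($T = 9 \cdot 1 = 9$)
$Z = 92$ ($Z = -7 + \frac{\left(-20 + 9\right) \left(-18\right)}{2} = -7 + \frac{\left(-11\right) \left(-18\right)}{2} = -7 + \frac{1}{2} \cdot 198 = -7 + 99 = 92$)
$T + \left(\left(1408 + Z\right) - 967\right) = 9 + \left(\left(1408 + 92\right) - 967\right) = 9 + \left(1500 - 967\right) = 9 + 533 = 542$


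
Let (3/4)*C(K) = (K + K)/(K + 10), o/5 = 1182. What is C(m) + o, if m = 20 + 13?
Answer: 254218/43 ≈ 5912.0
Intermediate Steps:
o = 5910 (o = 5*1182 = 5910)
m = 33
C(K) = 8*K/(3*(10 + K)) (C(K) = 4*((K + K)/(K + 10))/3 = 4*((2*K)/(10 + K))/3 = 4*(2*K/(10 + K))/3 = 8*K/(3*(10 + K)))
C(m) + o = (8/3)*33/(10 + 33) + 5910 = (8/3)*33/43 + 5910 = (8/3)*33*(1/43) + 5910 = 88/43 + 5910 = 254218/43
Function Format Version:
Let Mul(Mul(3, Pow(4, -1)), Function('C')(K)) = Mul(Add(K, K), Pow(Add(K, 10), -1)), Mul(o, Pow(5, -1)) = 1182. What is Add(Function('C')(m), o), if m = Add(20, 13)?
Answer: Rational(254218, 43) ≈ 5912.0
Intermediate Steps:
o = 5910 (o = Mul(5, 1182) = 5910)
m = 33
Function('C')(K) = Mul(Rational(8, 3), K, Pow(Add(10, K), -1)) (Function('C')(K) = Mul(Rational(4, 3), Mul(Add(K, K), Pow(Add(K, 10), -1))) = Mul(Rational(4, 3), Mul(Mul(2, K), Pow(Add(10, K), -1))) = Mul(Rational(4, 3), Mul(2, K, Pow(Add(10, K), -1))) = Mul(Rational(8, 3), K, Pow(Add(10, K), -1)))
Add(Function('C')(m), o) = Add(Mul(Rational(8, 3), 33, Pow(Add(10, 33), -1)), 5910) = Add(Mul(Rational(8, 3), 33, Pow(43, -1)), 5910) = Add(Mul(Rational(8, 3), 33, Rational(1, 43)), 5910) = Add(Rational(88, 43), 5910) = Rational(254218, 43)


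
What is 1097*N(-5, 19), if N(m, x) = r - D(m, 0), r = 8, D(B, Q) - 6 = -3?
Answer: 5485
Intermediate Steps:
D(B, Q) = 3 (D(B, Q) = 6 - 3 = 3)
N(m, x) = 5 (N(m, x) = 8 - 1*3 = 8 - 3 = 5)
1097*N(-5, 19) = 1097*5 = 5485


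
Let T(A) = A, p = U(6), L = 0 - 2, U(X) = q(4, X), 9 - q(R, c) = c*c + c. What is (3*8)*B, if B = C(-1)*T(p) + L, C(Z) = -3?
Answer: 2328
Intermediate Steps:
q(R, c) = 9 - c - c² (q(R, c) = 9 - (c*c + c) = 9 - (c² + c) = 9 - (c + c²) = 9 + (-c - c²) = 9 - c - c²)
U(X) = 9 - X - X²
L = -2
p = -33 (p = 9 - 1*6 - 1*6² = 9 - 6 - 1*36 = 9 - 6 - 36 = -33)
B = 97 (B = -3*(-33) - 2 = 99 - 2 = 97)
(3*8)*B = (3*8)*97 = 24*97 = 2328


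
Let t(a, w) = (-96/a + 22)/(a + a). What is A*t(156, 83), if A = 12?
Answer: 139/169 ≈ 0.82248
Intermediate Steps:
t(a, w) = (22 - 96/a)/(2*a) (t(a, w) = (22 - 96/a)/((2*a)) = (22 - 96/a)*(1/(2*a)) = (22 - 96/a)/(2*a))
A*t(156, 83) = 12*((-48 + 11*156)/156²) = 12*((-48 + 1716)/24336) = 12*((1/24336)*1668) = 12*(139/2028) = 139/169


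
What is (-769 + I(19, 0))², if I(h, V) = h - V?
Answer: 562500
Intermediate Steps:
(-769 + I(19, 0))² = (-769 + (19 - 1*0))² = (-769 + (19 + 0))² = (-769 + 19)² = (-750)² = 562500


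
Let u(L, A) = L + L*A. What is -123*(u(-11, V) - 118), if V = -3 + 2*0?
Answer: 11808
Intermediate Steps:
V = -3 (V = -3 + 0 = -3)
u(L, A) = L + A*L
-123*(u(-11, V) - 118) = -123*(-11*(1 - 3) - 118) = -123*(-11*(-2) - 118) = -123*(22 - 118) = -123*(-96) = 11808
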